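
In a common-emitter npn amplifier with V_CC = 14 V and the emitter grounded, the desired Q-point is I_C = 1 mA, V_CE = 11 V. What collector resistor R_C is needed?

R_C ≈ 3 kΩ

Collector loop: V_CC = I_C·R_C + V_CE.
R_C = (V_CC − V_CE)/I_C = (14 − 11)/1 = 3 kΩ.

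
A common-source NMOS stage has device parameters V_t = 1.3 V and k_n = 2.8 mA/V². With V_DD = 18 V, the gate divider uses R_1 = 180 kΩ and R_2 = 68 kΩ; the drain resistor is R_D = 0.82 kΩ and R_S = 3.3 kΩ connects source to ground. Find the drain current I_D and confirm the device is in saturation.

I_D ≈ 0.86 mA

V_G = V_DD·R_2/(R_1+R_2) = 18×68/248 = 4.94 V.
Assume saturation: I_D = (k_n/2)(V_GS − V_t)² with V_GS = V_G − I_D·R_S = 4.94 − 3.3·I_D.
Substituting gives 15.2·I_D² − 34.6·I_D + 18.5 = 0, with roots I_D = 0.864 or 1.41 mA.
The root I_D = 1.41 mA gives V_GS = 0.298 V ≤ V_t, so take I_D = 0.864 mA.
Then V_GS = 2.09 V and V_DS = V_DD − I_D(R_D+R_S) = 18 − 0.864×4.12 = 14.4 V.
Saturation requires V_DS ≥ V_GS − V_t = 0.785 V; 14.4 ≥ 0.785 ✓.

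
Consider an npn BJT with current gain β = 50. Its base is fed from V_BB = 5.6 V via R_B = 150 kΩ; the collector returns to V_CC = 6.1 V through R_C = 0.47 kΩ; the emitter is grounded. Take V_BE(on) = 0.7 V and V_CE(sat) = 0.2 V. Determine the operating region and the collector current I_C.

Assume active. Base-emitter loop: I_B = (V_BB − V_BE)/R_B = (5.6 − 0.7)/150 = 0.0327 mA.
I_C = β·I_B = 50×0.0327 = 1.63 mA.
V_CE = V_CC − I_C·R_C = 6.1 − 1.63×0.47 = 5.33 V > V_CE(sat), so the active-region assumption holds.

active; I_C ≈ 1.6 mA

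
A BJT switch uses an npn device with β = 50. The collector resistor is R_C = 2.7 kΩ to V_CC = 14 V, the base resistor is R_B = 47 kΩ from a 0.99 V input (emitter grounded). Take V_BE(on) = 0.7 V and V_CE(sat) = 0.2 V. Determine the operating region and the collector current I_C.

active; I_C ≈ 0.31 mA

Assume active. Base-emitter loop: I_B = (V_BB − V_BE)/R_B = (0.99 − 0.7)/47 = 0.00617 mA.
I_C = β·I_B = 50×0.00617 = 0.309 mA.
V_CE = V_CC − I_C·R_C = 14 − 0.309×2.7 = 13.2 V > V_CE(sat), so the active-region assumption holds.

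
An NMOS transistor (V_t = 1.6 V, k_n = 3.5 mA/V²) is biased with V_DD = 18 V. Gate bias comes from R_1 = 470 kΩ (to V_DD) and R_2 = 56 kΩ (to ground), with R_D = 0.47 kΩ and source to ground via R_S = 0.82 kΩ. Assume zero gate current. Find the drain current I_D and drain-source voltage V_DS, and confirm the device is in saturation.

I_D ≈ 0.098 mA, V_DS ≈ 18 V

V_G = V_DD·R_2/(R_1+R_2) = 18×56/526 = 1.92 V.
Assume saturation: I_D = (k_n/2)(V_GS − V_t)² with V_GS = V_G − I_D·R_S = 1.92 − 0.82·I_D.
Substituting gives 1.18·I_D² − 1.91·I_D + 0.175 = 0, with roots I_D = 0.0977 or 1.52 mA.
The root I_D = 1.52 mA gives V_GS = 0.667 V ≤ V_t, so take I_D = 0.0977 mA.
Then V_GS = 1.84 V and V_DS = V_DD − I_D(R_D+R_S) = 18 − 0.0977×1.29 = 17.9 V.
Saturation requires V_DS ≥ V_GS − V_t = 0.236 V; 17.9 ≥ 0.236 ✓.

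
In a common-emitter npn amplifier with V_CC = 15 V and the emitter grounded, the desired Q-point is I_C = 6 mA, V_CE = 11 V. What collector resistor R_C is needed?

Collector loop: V_CC = I_C·R_C + V_CE.
R_C = (V_CC − V_CE)/I_C = (15 − 11)/6 = 0.667 kΩ.

R_C ≈ 0.67 kΩ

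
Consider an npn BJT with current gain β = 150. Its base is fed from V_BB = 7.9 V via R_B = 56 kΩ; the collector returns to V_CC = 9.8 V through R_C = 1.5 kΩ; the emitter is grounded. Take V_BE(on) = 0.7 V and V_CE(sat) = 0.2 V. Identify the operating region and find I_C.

Assume active: I_B = (7.9 − 0.7)/56 = 0.129 mA, giving I_C = β·I_B = 19.3 mA.
But then V_CE = 9.8 − 19.3×1.5 = -19.1 V < V_CE(sat) = 0.2 V — impossible in the active region.
So the transistor is saturated. With V_CE = 0.2 V, I_C = (V_CC − 0.2)/R_C = 9.6/1.5 = 6.4 mA.
Check: β·I_B = 19.3 mA > I_C = 6.4 mA, confirming saturation.

saturation; I_C ≈ 6.4 mA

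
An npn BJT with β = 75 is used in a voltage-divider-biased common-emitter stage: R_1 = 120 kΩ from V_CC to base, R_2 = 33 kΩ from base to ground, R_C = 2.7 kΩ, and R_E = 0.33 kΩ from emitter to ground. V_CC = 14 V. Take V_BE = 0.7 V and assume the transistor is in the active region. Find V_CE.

V_CE ≈ 3.6 V

Thevenize the base divider: V_Th = V_CC·R_2/(R_1+R_2) = 14×33/153 = 3.02 V, R_Th = R_1‖R_2 = 25.9 kΩ.
Base-emitter loop: V_Th = I_B·R_Th + V_BE + (β+1)I_B·R_E, so I_B = (3.02 − 0.7) / (25.9 + 76×0.33) = 0.0455 mA.
I_C = β·I_B = 75×0.0455 = 3.41 mA, and I_E = (β+1)I_B = 3.46 mA.
V_CE = V_CC − I_C·R_C − I_E·R_E = 14 − 3.41×2.7 − 3.46×0.33 = 3.64 V.
V_CE = 3.64 V > 0.2 V confirms active-region operation.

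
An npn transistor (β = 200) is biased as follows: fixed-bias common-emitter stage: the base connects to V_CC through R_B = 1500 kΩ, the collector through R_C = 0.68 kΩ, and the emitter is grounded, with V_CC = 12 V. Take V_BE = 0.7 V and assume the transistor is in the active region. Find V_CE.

Base loop: V_CC = I_B·R_B + V_BE, so I_B = (12 − 0.7)/1500 kΩ = 0.00753 mA.
In the active region I_C = β·I_B = 200 × 0.00753 = 1.51 mA.
Collector loop: V_CE = V_CC − I_C·R_C = 12 − 1.51×0.68 = 11 V.
Since V_CE = 11 V > V_CE(sat) ≈ 0.2 V, the transistor is in the active region as assumed.

V_CE ≈ 11 V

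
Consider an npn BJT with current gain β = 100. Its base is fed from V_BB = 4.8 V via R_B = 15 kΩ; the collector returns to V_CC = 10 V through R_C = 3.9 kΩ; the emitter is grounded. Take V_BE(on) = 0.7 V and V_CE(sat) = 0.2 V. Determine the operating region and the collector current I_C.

Assume active: I_B = (4.8 − 0.7)/15 = 0.273 mA, giving I_C = β·I_B = 27.3 mA.
But then V_CE = 10 − 27.3×3.9 = -96.6 V < V_CE(sat) = 0.2 V — impossible in the active region.
So the transistor is saturated. With V_CE = 0.2 V, I_C = (V_CC − 0.2)/R_C = 9.8/3.9 = 2.51 mA.
Check: β·I_B = 27.3 mA > I_C = 2.51 mA, confirming saturation.

saturation; I_C ≈ 2.5 mA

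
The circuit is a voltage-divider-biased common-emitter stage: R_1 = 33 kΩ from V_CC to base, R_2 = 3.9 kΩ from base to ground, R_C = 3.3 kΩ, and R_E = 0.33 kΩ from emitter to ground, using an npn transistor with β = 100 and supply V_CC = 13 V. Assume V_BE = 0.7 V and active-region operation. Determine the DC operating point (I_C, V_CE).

Thevenize the base divider: V_Th = V_CC·R_2/(R_1+R_2) = 13×3.9/36.9 = 1.37 V, R_Th = R_1‖R_2 = 3.49 kΩ.
Base-emitter loop: V_Th = I_B·R_Th + V_BE + (β+1)I_B·R_E, so I_B = (1.37 − 0.7) / (3.49 + 101×0.33) = 0.0183 mA.
I_C = β·I_B = 100×0.0183 = 1.83 mA, and I_E = (β+1)I_B = 1.85 mA.
V_CE = V_CC − I_C·R_C − I_E·R_E = 13 − 1.83×3.3 − 1.85×0.33 = 6.35 V.
V_CE = 6.35 V > 0.2 V confirms active-region operation.

I_C ≈ 1.8 mA, V_CE ≈ 6.3 V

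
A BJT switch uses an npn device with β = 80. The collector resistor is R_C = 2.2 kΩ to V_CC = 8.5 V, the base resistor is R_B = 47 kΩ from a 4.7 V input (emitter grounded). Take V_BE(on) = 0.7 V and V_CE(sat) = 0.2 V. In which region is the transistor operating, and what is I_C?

saturation; I_C ≈ 3.8 mA

Assume active: I_B = (4.7 − 0.7)/47 = 0.0851 mA, giving I_C = β·I_B = 6.81 mA.
But then V_CE = 8.5 − 6.81×2.2 = -6.48 V < V_CE(sat) = 0.2 V — impossible in the active region.
So the transistor is saturated. With V_CE = 0.2 V, I_C = (V_CC − 0.2)/R_C = 8.3/2.2 = 3.77 mA.
Check: β·I_B = 6.81 mA > I_C = 3.77 mA, confirming saturation.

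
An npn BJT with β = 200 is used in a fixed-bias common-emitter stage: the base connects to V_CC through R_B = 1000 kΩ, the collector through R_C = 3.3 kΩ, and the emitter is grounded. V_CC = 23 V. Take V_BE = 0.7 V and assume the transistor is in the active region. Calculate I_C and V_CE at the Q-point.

Base loop: V_CC = I_B·R_B + V_BE, so I_B = (23 − 0.7)/1000 kΩ = 0.0223 mA.
In the active region I_C = β·I_B = 200 × 0.0223 = 4.46 mA.
Collector loop: V_CE = V_CC − I_C·R_C = 23 − 4.46×3.3 = 8.28 V.
Since V_CE = 8.28 V > V_CE(sat) ≈ 0.2 V, the transistor is in the active region as assumed.

I_C ≈ 4.5 mA, V_CE ≈ 8.3 V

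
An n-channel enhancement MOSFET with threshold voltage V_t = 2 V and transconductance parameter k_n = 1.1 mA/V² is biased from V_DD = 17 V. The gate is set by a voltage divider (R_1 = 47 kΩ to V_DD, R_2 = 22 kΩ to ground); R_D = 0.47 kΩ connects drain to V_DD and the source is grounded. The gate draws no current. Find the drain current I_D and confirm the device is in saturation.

I_D ≈ 6.4 mA

V_G = V_DD·R_2/(R_1+R_2) = 17×22/69 = 5.42 V. With the source grounded, V_GS = V_G = 5.42 V.
Assume saturation: I_D = (k_n/2)(V_GS − V_t)² = (1.1/2)×(5.42 − 2)² = 0.55×3.42² = 6.43 mA.
V_DS = V_DD − I_D·R_D = 17 − 6.43×0.47 = 14 V.
Saturation requires V_DS ≥ V_GS − V_t = 3.42 V; 14 ≥ 3.42 ✓.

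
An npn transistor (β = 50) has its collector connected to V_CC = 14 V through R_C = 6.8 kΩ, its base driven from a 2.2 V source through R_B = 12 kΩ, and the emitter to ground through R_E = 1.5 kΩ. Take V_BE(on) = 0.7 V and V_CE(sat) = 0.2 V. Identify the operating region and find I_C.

Assume active. Base-emitter loop: I_B = (V_BB − V_BE)/(R_B + (β+1)R_E) = (2.2 − 0.7)/(12 + 51×1.5) = 0.0169 mA.
I_C = β·I_B = 50×0.0169 = 0.847 mA.
V_CE = V_CC − I_C·R_C − I_E·R_E = 14 − 0.847×6.8 − 0.864×1.5 = 6.94 V > V_CE(sat), so the active-region assumption holds.

active; I_C ≈ 0.85 mA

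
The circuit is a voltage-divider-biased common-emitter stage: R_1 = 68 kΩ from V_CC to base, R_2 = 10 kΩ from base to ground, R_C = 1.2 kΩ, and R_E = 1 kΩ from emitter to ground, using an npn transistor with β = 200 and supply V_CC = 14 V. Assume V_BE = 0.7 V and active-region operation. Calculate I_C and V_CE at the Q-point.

Thevenize the base divider: V_Th = V_CC·R_2/(R_1+R_2) = 14×10/78 = 1.79 V, R_Th = R_1‖R_2 = 8.72 kΩ.
Base-emitter loop: V_Th = I_B·R_Th + V_BE + (β+1)I_B·R_E, so I_B = (1.79 − 0.7) / (8.72 + 201×1) = 0.00522 mA.
I_C = β·I_B = 200×0.00522 = 1.04 mA, and I_E = (β+1)I_B = 1.05 mA.
V_CE = V_CC − I_C·R_C − I_E·R_E = 14 − 1.04×1.2 − 1.05×1 = 11.7 V.
V_CE = 11.7 V > 0.2 V confirms active-region operation.

I_C ≈ 1 mA, V_CE ≈ 12 V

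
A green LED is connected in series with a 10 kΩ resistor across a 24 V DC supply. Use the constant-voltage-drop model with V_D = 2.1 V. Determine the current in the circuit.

I ≈ 2.2 mA

KVL around the loop: 24 = V_D + I·R = 2.1 + I × 10 kΩ.
So I = (24 − 2.1) / 10 kΩ = 21.9 / 10 = 2.19 mA.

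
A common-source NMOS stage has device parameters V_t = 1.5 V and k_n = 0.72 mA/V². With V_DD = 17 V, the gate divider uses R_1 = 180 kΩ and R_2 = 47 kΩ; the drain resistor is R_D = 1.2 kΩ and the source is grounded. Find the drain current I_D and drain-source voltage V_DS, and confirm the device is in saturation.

V_G = V_DD·R_2/(R_1+R_2) = 17×47/227 = 3.52 V. With the source grounded, V_GS = V_G = 3.52 V.
Assume saturation: I_D = (k_n/2)(V_GS − V_t)² = (0.72/2)×(3.52 − 1.5)² = 0.36×2.02² = 1.47 mA.
V_DS = V_DD − I_D·R_D = 17 − 1.47×1.2 = 15.2 V.
Saturation requires V_DS ≥ V_GS − V_t = 2.02 V; 15.2 ≥ 2.02 ✓.

I_D ≈ 1.5 mA, V_DS ≈ 15 V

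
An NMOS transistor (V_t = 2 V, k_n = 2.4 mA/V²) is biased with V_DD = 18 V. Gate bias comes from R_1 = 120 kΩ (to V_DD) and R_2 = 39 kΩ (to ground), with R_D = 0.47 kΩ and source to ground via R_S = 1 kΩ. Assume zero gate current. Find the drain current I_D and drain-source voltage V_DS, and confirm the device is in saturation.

I_D ≈ 1.4 mA, V_DS ≈ 16 V

V_G = V_DD·R_2/(R_1+R_2) = 18×39/159 = 4.42 V.
Assume saturation: I_D = (k_n/2)(V_GS − V_t)² with V_GS = V_G − I_D·R_S = 4.42 − 1·I_D.
Substituting gives 1.2·I_D² − 6.8·I_D + 7 = 0, with roots I_D = 1.35 or 4.31 mA.
The root I_D = 4.31 mA gives V_GS = 0.105 V ≤ V_t, so take I_D = 1.35 mA.
Then V_GS = 3.06 V and V_DS = V_DD − I_D(R_D+R_S) = 18 − 1.35×1.47 = 16 V.
Saturation requires V_DS ≥ V_GS − V_t = 1.06 V; 16 ≥ 1.06 ✓.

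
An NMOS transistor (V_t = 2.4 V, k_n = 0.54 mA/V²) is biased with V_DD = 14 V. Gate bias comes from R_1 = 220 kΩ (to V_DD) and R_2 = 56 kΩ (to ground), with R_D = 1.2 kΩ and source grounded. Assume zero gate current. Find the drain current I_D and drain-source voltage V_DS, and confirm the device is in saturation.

V_G = V_DD·R_2/(R_1+R_2) = 14×56/276 = 2.84 V. With the source grounded, V_GS = V_G = 2.84 V.
Assume saturation: I_D = (k_n/2)(V_GS − V_t)² = (0.54/2)×(2.84 − 2.4)² = 0.27×0.441² = 0.0524 mA.
V_DS = V_DD − I_D·R_D = 14 − 0.0524×1.2 = 13.9 V.
Saturation requires V_DS ≥ V_GS − V_t = 0.441 V; 13.9 ≥ 0.441 ✓.

I_D ≈ 0.052 mA, V_DS ≈ 14 V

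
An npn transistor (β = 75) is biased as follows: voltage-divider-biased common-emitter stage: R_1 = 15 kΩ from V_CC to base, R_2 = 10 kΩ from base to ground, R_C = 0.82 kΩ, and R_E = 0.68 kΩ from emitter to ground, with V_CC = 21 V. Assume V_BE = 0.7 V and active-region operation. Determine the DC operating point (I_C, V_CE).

Thevenize the base divider: V_Th = V_CC·R_2/(R_1+R_2) = 21×10/25 = 8.4 V, R_Th = R_1‖R_2 = 6 kΩ.
Base-emitter loop: V_Th = I_B·R_Th + V_BE + (β+1)I_B·R_E, so I_B = (8.4 − 0.7) / (6 + 76×0.68) = 0.133 mA.
I_C = β·I_B = 75×0.133 = 10 mA, and I_E = (β+1)I_B = 10.1 mA.
V_CE = V_CC − I_C·R_C − I_E·R_E = 21 − 10×0.82 − 10.1×0.68 = 5.89 V.
V_CE = 5.89 V > 0.2 V confirms active-region operation.

I_C ≈ 10 mA, V_CE ≈ 5.9 V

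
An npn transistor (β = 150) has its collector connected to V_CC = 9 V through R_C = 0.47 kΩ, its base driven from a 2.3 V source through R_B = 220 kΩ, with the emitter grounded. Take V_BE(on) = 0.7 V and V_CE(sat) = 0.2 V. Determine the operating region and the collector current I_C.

active; I_C ≈ 1.1 mA

Assume active. Base-emitter loop: I_B = (V_BB − V_BE)/R_B = (2.3 − 0.7)/220 = 0.00727 mA.
I_C = β·I_B = 150×0.00727 = 1.09 mA.
V_CE = V_CC − I_C·R_C = 9 − 1.09×0.47 = 8.49 V > V_CE(sat), so the active-region assumption holds.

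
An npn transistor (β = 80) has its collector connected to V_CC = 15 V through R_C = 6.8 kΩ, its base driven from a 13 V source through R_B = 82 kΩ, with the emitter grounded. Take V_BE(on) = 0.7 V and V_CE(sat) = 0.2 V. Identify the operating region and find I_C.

Assume active: I_B = (13 − 0.7)/82 = 0.15 mA, giving I_C = β·I_B = 12 mA.
But then V_CE = 15 − 12×6.8 = -66.6 V < V_CE(sat) = 0.2 V — impossible in the active region.
So the transistor is saturated. With V_CE = 0.2 V, I_C = (V_CC − 0.2)/R_C = 14.8/6.8 = 2.18 mA.
Check: β·I_B = 12 mA > I_C = 2.18 mA, confirming saturation.

saturation; I_C ≈ 2.2 mA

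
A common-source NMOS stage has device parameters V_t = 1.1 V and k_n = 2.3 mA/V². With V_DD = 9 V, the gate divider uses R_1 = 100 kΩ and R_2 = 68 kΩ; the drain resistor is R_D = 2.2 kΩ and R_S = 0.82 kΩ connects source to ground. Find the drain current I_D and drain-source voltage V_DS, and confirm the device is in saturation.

I_D ≈ 1.6 mA, V_DS ≈ 4 V

V_G = V_DD·R_2/(R_1+R_2) = 9×68/168 = 3.64 V.
Assume saturation: I_D = (k_n/2)(V_GS − V_t)² with V_GS = V_G − I_D·R_S = 3.64 − 0.82·I_D.
Substituting gives 0.773·I_D² − 5.8·I_D + 7.44 = 0, with roots I_D = 1.64 or 5.85 mA.
The root I_D = 5.85 mA gives V_GS = -1.16 V ≤ V_t, so take I_D = 1.64 mA.
Then V_GS = 2.3 V and V_DS = V_DD − I_D(R_D+R_S) = 9 − 1.64×3.02 = 4.04 V.
Saturation requires V_DS ≥ V_GS − V_t = 1.2 V; 4.04 ≥ 1.2 ✓.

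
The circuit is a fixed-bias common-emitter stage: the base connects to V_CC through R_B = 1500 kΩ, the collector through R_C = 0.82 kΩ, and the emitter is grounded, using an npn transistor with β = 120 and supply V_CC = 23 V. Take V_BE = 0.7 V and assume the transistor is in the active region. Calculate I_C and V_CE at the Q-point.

I_C ≈ 1.8 mA, V_CE ≈ 22 V

Base loop: V_CC = I_B·R_B + V_BE, so I_B = (23 − 0.7)/1500 kΩ = 0.0149 mA.
In the active region I_C = β·I_B = 120 × 0.0149 = 1.78 mA.
Collector loop: V_CE = V_CC − I_C·R_C = 23 − 1.78×0.82 = 21.5 V.
Since V_CE = 21.5 V > V_CE(sat) ≈ 0.2 V, the transistor is in the active region as assumed.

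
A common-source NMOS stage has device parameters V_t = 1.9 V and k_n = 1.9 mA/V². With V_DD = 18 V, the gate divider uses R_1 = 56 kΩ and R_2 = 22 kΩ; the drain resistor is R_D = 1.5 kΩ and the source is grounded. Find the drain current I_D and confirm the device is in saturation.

V_G = V_DD·R_2/(R_1+R_2) = 18×22/78 = 5.08 V. With the source grounded, V_GS = V_G = 5.08 V.
Assume saturation: I_D = (k_n/2)(V_GS − V_t)² = (1.9/2)×(5.08 − 1.9)² = 0.95×3.18² = 9.59 mA.
V_DS = V_DD − I_D·R_D = 18 − 9.59×1.5 = 3.62 V.
Saturation requires V_DS ≥ V_GS − V_t = 3.18 V; 3.62 ≥ 3.18 ✓.

I_D ≈ 9.6 mA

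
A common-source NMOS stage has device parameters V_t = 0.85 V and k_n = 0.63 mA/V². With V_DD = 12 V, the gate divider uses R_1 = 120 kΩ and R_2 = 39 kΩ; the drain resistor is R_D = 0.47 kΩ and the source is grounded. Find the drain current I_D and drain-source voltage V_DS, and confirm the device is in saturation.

I_D ≈ 1.4 mA, V_DS ≈ 11 V

V_G = V_DD·R_2/(R_1+R_2) = 12×39/159 = 2.94 V. With the source grounded, V_GS = V_G = 2.94 V.
Assume saturation: I_D = (k_n/2)(V_GS − V_t)² = (0.63/2)×(2.94 − 0.85)² = 0.315×2.09² = 1.38 mA.
V_DS = V_DD − I_D·R_D = 12 − 1.38×0.47 = 11.4 V.
Saturation requires V_DS ≥ V_GS − V_t = 2.09 V; 11.4 ≥ 2.09 ✓.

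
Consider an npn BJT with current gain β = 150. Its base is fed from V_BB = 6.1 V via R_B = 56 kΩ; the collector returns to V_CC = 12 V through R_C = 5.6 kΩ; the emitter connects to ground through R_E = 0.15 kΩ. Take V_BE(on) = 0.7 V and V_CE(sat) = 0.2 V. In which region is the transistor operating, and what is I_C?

Assume active: I_B = (6.1 − 0.7)/(56 + 151×0.15) = 0.0687 mA, I_C = β·I_B = 10.3 mA.
Then V_CE = 12 − 10.3×5.6 − 10.4×0.15 = -47.2 V < 0.2 V — the active assumption fails.
Re-solve with V_CE = 0.2 V. KCL at the emitter: V_E/R_E = (V_BB−0.7−V_E)/R_B + (V_CC−0.2−V_E)/R_C, giving V_E = 0.321 V.
I_C = (V_CC − 0.2 − V_E)/R_C = (11.8 − 0.321)/5.6 = 2.05 mA.
Check: I_B = (5.4 − 0.321)/56 = 0.0907 mA, and β·I_B = 13.6 mA > I_C, confirming saturation.

saturation; I_C ≈ 2 mA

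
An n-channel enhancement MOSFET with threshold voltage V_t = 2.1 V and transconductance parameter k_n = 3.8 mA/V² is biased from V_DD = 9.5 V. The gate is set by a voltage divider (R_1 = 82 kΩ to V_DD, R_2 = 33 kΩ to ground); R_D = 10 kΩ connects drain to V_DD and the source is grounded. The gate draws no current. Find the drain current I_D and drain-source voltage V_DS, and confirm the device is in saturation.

V_G = V_DD·R_2/(R_1+R_2) = 9.5×33/115 = 2.73 V. With the source grounded, V_GS = V_G = 2.73 V.
Assume saturation: I_D = (k_n/2)(V_GS − V_t)² = (3.8/2)×(2.73 − 2.1)² = 1.9×0.626² = 0.745 mA.
V_DS = V_DD − I_D·R_D = 9.5 − 0.745×10 = 2.05 V.
Saturation requires V_DS ≥ V_GS − V_t = 0.626 V; 2.05 ≥ 0.626 ✓.

I_D ≈ 0.74 mA, V_DS ≈ 2.1 V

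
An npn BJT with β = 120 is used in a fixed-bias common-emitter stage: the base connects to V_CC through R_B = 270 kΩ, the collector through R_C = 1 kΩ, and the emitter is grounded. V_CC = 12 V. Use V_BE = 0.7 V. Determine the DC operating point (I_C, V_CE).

Base loop: V_CC = I_B·R_B + V_BE, so I_B = (12 − 0.7)/270 kΩ = 0.0419 mA.
In the active region I_C = β·I_B = 120 × 0.0419 = 5.02 mA.
Collector loop: V_CE = V_CC − I_C·R_C = 12 − 5.02×1 = 6.98 V.
Since V_CE = 6.98 V > V_CE(sat) ≈ 0.2 V, the transistor is in the active region as assumed.

I_C ≈ 5 mA, V_CE ≈ 7 V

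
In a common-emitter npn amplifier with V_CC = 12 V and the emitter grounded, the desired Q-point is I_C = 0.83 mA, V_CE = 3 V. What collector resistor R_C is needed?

R_C ≈ 11 kΩ

Collector loop: V_CC = I_C·R_C + V_CE.
R_C = (V_CC − V_CE)/I_C = (12 − 3)/0.83 = 10.8 kΩ.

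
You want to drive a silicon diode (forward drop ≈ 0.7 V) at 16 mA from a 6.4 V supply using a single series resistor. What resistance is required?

The resistor drops V_S − V_D = 6.4 − 0.7 = 5.7 V at 16 mA.
R = 5.7 V / 16 mA = 0.356 kΩ.

R ≈ 0.36 kΩ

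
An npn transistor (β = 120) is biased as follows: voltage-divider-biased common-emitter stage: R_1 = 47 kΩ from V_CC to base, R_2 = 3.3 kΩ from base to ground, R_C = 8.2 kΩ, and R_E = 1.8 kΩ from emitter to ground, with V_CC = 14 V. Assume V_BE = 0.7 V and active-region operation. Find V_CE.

V_CE ≈ 13 V

Thevenize the base divider: V_Th = V_CC·R_2/(R_1+R_2) = 14×3.3/50.3 = 0.918 V, R_Th = R_1‖R_2 = 3.08 kΩ.
Base-emitter loop: V_Th = I_B·R_Th + V_BE + (β+1)I_B·R_E, so I_B = (0.918 − 0.7) / (3.08 + 121×1.8) = 0.000989 mA.
I_C = β·I_B = 120×0.000989 = 0.119 mA, and I_E = (β+1)I_B = 0.12 mA.
V_CE = V_CC − I_C·R_C − I_E·R_E = 14 − 0.119×8.2 − 0.12×1.8 = 12.8 V.
V_CE = 12.8 V > 0.2 V confirms active-region operation.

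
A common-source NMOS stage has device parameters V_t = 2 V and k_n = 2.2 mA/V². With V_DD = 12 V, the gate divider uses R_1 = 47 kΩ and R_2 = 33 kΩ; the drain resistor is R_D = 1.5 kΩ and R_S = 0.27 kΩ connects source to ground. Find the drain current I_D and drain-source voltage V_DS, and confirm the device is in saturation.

I_D ≈ 3.9 mA, V_DS ≈ 5 V

V_G = V_DD·R_2/(R_1+R_2) = 12×33/80 = 4.95 V.
Assume saturation: I_D = (k_n/2)(V_GS − V_t)² with V_GS = V_G − I_D·R_S = 4.95 − 0.27·I_D.
Substituting gives 0.0802·I_D² − 2.75·I_D + 9.57 = 0, with roots I_D = 3.93 or 30.4 mA.
The root I_D = 30.4 mA gives V_GS = -3.26 V ≤ V_t, so take I_D = 3.93 mA.
Then V_GS = 3.89 V and V_DS = V_DD − I_D(R_D+R_S) = 12 − 3.93×1.77 = 5.05 V.
Saturation requires V_DS ≥ V_GS − V_t = 1.89 V; 5.05 ≥ 1.89 ✓.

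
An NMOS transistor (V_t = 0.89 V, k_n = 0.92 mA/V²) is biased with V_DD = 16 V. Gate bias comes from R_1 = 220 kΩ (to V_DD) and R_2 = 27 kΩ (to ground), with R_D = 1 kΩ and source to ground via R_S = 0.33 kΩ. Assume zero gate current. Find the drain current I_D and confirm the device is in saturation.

I_D ≈ 0.27 mA

V_G = V_DD·R_2/(R_1+R_2) = 16×27/247 = 1.75 V.
Assume saturation: I_D = (k_n/2)(V_GS − V_t)² with V_GS = V_G − I_D·R_S = 1.75 − 0.33·I_D.
Substituting gives 0.0501·I_D² − 1.26·I_D + 0.339 = 0, with roots I_D = 0.272 or 24.9 mA.
The root I_D = 24.9 mA gives V_GS = -6.47 V ≤ V_t, so take I_D = 0.272 mA.
Then V_GS = 1.66 V and V_DS = V_DD − I_D(R_D+R_S) = 16 − 0.272×1.33 = 15.6 V.
Saturation requires V_DS ≥ V_GS − V_t = 0.769 V; 15.6 ≥ 0.769 ✓.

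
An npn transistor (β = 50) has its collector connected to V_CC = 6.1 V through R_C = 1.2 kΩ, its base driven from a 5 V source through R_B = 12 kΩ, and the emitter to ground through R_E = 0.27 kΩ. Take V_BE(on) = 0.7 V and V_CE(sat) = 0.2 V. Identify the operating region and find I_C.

Assume active: I_B = (5 − 0.7)/(12 + 51×0.27) = 0.167 mA, I_C = β·I_B = 8.34 mA.
Then V_CE = 6.1 − 8.34×1.2 − 8.51×0.27 = -6.21 V < 0.2 V — the active assumption fails.
Re-solve with V_CE = 0.2 V. KCL at the emitter: V_E/R_E = (V_BB−0.7−V_E)/R_B + (V_CC−0.2−V_E)/R_C, giving V_E = 1.14 V.
I_C = (V_CC − 0.2 − V_E)/R_C = (5.9 − 1.14)/1.2 = 3.97 mA.
Check: I_B = (4.3 − 1.14)/12 = 0.263 mA, and β·I_B = 13.2 mA > I_C, confirming saturation.

saturation; I_C ≈ 4 mA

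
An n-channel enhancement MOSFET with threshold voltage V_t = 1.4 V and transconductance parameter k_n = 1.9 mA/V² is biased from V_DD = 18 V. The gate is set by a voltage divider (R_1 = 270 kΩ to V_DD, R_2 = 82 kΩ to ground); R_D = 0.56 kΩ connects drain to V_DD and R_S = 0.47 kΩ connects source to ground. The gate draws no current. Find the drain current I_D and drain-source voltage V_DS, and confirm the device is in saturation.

I_D ≈ 2.5 mA, V_DS ≈ 15 V

V_G = V_DD·R_2/(R_1+R_2) = 18×82/352 = 4.19 V.
Assume saturation: I_D = (k_n/2)(V_GS − V_t)² with V_GS = V_G − I_D·R_S = 4.19 − 0.47·I_D.
Substituting gives 0.21·I_D² − 3.49·I_D + 7.41 = 0, with roots I_D = 2.49 or 14.2 mA.
The root I_D = 14.2 mA gives V_GS = -2.46 V ≤ V_t, so take I_D = 2.49 mA.
Then V_GS = 3.02 V and V_DS = V_DD − I_D(R_D+R_S) = 18 − 2.49×1.03 = 15.4 V.
Saturation requires V_DS ≥ V_GS − V_t = 1.62 V; 15.4 ≥ 1.62 ✓.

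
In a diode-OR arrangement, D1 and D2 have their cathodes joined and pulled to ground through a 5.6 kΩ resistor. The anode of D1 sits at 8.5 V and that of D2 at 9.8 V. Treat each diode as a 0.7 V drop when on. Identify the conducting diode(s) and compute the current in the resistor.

Only D2 conducts; I_R ≈ 1.6 mA

Assume both conduct. Then node N would need to be at both 8.5−0.7 = 7.8 V and 9.8−0.7 = 9.1 V, which is impossible.
Assume only D2 conducts: V_N = 9.8 − 0.7 = 9.1 V, so I_R = 9.1/5.6 = 1.63 mA.
Check D1: its anode-to-cathode voltage is 8.5 − 9.1 = -0.6 V < 0.7 V, so it is off. The assumption is consistent.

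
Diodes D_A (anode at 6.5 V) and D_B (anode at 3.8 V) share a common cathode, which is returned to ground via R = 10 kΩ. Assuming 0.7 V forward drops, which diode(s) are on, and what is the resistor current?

Assume both conduct. Then node N would need to be at both 6.5−0.7 = 5.8 V and 3.8−0.7 = 3.1 V, which is impossible.
Assume only D_A conducts: V_N = 6.5 − 0.7 = 5.8 V, so I_R = 5.8/10 = 0.58 mA.
Check D_B: its anode-to-cathode voltage is 3.8 − 5.8 = -2 V < 0.7 V, so it is off. The assumption is consistent.

Only D_A conducts; I_R ≈ 0.58 mA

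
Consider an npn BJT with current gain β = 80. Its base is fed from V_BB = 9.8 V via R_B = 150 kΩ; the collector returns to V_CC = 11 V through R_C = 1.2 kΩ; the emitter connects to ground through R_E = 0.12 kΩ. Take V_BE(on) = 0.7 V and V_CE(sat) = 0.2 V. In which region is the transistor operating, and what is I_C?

active; I_C ≈ 4.6 mA

Assume active. Base-emitter loop: I_B = (V_BB − V_BE)/(R_B + (β+1)R_E) = (9.8 − 0.7)/(150 + 81×0.12) = 0.057 mA.
I_C = β·I_B = 80×0.057 = 4.56 mA.
V_CE = V_CC − I_C·R_C − I_E·R_E = 11 − 4.56×1.2 − 4.61×0.12 = 4.98 V > V_CE(sat), so the active-region assumption holds.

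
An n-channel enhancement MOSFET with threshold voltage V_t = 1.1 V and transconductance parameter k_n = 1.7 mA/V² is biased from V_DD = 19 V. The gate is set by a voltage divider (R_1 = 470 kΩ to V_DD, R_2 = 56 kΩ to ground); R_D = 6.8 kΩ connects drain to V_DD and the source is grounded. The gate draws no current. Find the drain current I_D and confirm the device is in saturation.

V_G = V_DD·R_2/(R_1+R_2) = 19×56/526 = 2.02 V. With the source grounded, V_GS = V_G = 2.02 V.
Assume saturation: I_D = (k_n/2)(V_GS − V_t)² = (1.7/2)×(2.02 − 1.1)² = 0.85×0.923² = 0.724 mA.
V_DS = V_DD − I_D·R_D = 19 − 0.724×6.8 = 14.1 V.
Saturation requires V_DS ≥ V_GS − V_t = 0.923 V; 14.1 ≥ 0.923 ✓.

I_D ≈ 0.72 mA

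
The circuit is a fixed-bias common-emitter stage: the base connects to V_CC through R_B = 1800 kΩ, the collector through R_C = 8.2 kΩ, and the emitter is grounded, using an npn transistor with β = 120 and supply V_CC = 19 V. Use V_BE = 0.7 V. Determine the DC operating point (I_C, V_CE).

I_C ≈ 1.2 mA, V_CE ≈ 9 V

Base loop: V_CC = I_B·R_B + V_BE, so I_B = (19 − 0.7)/1800 kΩ = 0.0102 mA.
In the active region I_C = β·I_B = 120 × 0.0102 = 1.22 mA.
Collector loop: V_CE = V_CC − I_C·R_C = 19 − 1.22×8.2 = 9 V.
Since V_CE = 9 V > V_CE(sat) ≈ 0.2 V, the transistor is in the active region as assumed.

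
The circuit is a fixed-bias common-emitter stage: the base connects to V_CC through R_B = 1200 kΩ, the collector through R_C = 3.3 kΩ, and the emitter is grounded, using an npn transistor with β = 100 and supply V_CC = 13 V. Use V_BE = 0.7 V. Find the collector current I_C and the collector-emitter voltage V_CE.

I_C ≈ 1 mA, V_CE ≈ 9.6 V

Base loop: V_CC = I_B·R_B + V_BE, so I_B = (13 − 0.7)/1200 kΩ = 0.0103 mA.
In the active region I_C = β·I_B = 100 × 0.0103 = 1.03 mA.
Collector loop: V_CE = V_CC − I_C·R_C = 13 − 1.03×3.3 = 9.62 V.
Since V_CE = 9.62 V > V_CE(sat) ≈ 0.2 V, the transistor is in the active region as assumed.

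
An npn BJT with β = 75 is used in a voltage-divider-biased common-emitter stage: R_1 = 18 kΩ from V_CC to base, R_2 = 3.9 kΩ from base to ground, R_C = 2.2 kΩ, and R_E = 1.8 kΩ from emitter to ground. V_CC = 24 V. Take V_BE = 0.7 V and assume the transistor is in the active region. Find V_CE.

Thevenize the base divider: V_Th = V_CC·R_2/(R_1+R_2) = 24×3.9/21.9 = 4.27 V, R_Th = R_1‖R_2 = 3.21 kΩ.
Base-emitter loop: V_Th = I_B·R_Th + V_BE + (β+1)I_B·R_E, so I_B = (4.27 − 0.7) / (3.21 + 76×1.8) = 0.0255 mA.
I_C = β·I_B = 75×0.0255 = 1.91 mA, and I_E = (β+1)I_B = 1.94 mA.
V_CE = V_CC − I_C·R_C − I_E·R_E = 24 − 1.91×2.2 − 1.94×1.8 = 16.3 V.
V_CE = 16.3 V > 0.2 V confirms active-region operation.

V_CE ≈ 16 V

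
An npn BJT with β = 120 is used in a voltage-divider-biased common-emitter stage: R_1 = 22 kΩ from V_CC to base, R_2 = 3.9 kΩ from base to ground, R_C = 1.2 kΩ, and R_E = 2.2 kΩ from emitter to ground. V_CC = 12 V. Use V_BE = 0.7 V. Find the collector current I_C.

I_C ≈ 0.49 mA

Thevenize the base divider: V_Th = V_CC·R_2/(R_1+R_2) = 12×3.9/25.9 = 1.81 V, R_Th = R_1‖R_2 = 3.31 kΩ.
Base-emitter loop: V_Th = I_B·R_Th + V_BE + (β+1)I_B·R_E, so I_B = (1.81 − 0.7) / (3.31 + 121×2.2) = 0.00411 mA.
I_C = β·I_B = 120×0.00411 = 0.493 mA, and I_E = (β+1)I_B = 0.497 mA.
V_CE = V_CC − I_C·R_C − I_E·R_E = 12 − 0.493×1.2 − 0.497×2.2 = 10.3 V.
V_CE = 10.3 V > 0.2 V confirms active-region operation.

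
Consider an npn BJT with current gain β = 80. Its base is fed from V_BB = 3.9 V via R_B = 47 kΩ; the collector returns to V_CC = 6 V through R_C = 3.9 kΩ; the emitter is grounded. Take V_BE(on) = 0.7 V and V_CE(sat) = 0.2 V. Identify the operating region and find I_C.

saturation; I_C ≈ 1.5 mA

Assume active: I_B = (3.9 − 0.7)/47 = 0.0681 mA, giving I_C = β·I_B = 5.45 mA.
But then V_CE = 6 − 5.45×3.9 = -15.2 V < V_CE(sat) = 0.2 V — impossible in the active region.
So the transistor is saturated. With V_CE = 0.2 V, I_C = (V_CC − 0.2)/R_C = 5.8/3.9 = 1.49 mA.
Check: β·I_B = 5.45 mA > I_C = 1.49 mA, confirming saturation.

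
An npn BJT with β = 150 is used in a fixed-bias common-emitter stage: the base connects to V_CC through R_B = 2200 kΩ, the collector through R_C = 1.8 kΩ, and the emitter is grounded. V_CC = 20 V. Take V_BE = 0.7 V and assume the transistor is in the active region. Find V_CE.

V_CE ≈ 18 V

Base loop: V_CC = I_B·R_B + V_BE, so I_B = (20 − 0.7)/2200 kΩ = 0.00877 mA.
In the active region I_C = β·I_B = 150 × 0.00877 = 1.32 mA.
Collector loop: V_CE = V_CC − I_C·R_C = 20 − 1.32×1.8 = 17.6 V.
Since V_CE = 17.6 V > V_CE(sat) ≈ 0.2 V, the transistor is in the active region as assumed.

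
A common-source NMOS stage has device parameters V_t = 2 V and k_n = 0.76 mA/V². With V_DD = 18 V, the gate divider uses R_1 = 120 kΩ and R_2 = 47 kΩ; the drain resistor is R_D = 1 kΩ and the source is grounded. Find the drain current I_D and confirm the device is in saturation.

V_G = V_DD·R_2/(R_1+R_2) = 18×47/167 = 5.07 V. With the source grounded, V_GS = V_G = 5.07 V.
Assume saturation: I_D = (k_n/2)(V_GS − V_t)² = (0.76/2)×(5.07 − 2)² = 0.38×3.07² = 3.57 mA.
V_DS = V_DD − I_D·R_D = 18 − 3.57×1 = 14.4 V.
Saturation requires V_DS ≥ V_GS − V_t = 3.07 V; 14.4 ≥ 3.07 ✓.

I_D ≈ 3.6 mA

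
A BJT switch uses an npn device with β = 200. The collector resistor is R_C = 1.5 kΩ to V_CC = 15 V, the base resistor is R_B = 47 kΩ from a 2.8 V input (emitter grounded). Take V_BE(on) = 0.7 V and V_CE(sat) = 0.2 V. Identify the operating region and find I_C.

Assume active. Base-emitter loop: I_B = (V_BB − V_BE)/R_B = (2.8 − 0.7)/47 = 0.0447 mA.
I_C = β·I_B = 200×0.0447 = 8.94 mA.
V_CE = V_CC − I_C·R_C = 15 − 8.94×1.5 = 1.6 V > V_CE(sat), so the active-region assumption holds.

active; I_C ≈ 8.9 mA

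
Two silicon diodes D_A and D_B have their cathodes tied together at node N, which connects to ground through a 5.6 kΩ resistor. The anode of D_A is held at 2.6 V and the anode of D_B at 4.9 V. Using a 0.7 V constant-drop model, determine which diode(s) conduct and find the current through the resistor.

Assume both conduct. Then node N would need to be at both 2.6−0.7 = 1.9 V and 4.9−0.7 = 4.2 V, which is impossible.
Assume only D_B conducts: V_N = 4.9 − 0.7 = 4.2 V, so I_R = 4.2/5.6 = 0.75 mA.
Check D_A: its anode-to-cathode voltage is 2.6 − 4.2 = -1.6 V < 0.7 V, so it is off. The assumption is consistent.

Only D_B conducts; I_R ≈ 0.75 mA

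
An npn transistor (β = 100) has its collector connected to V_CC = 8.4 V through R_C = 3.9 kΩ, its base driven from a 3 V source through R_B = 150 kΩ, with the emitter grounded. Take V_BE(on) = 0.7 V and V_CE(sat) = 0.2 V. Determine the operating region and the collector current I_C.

active; I_C ≈ 1.5 mA

Assume active. Base-emitter loop: I_B = (V_BB − V_BE)/R_B = (3 − 0.7)/150 = 0.0153 mA.
I_C = β·I_B = 100×0.0153 = 1.53 mA.
V_CE = V_CC − I_C·R_C = 8.4 − 1.53×3.9 = 2.42 V > V_CE(sat), so the active-region assumption holds.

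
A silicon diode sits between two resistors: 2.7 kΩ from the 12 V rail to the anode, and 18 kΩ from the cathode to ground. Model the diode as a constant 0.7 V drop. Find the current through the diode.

I ≈ 0.55 mA

The two resistors are in series with the diode, so KVL gives 12 = I·2.7 + 0.7 + I·18.
I = (12 − 0.7) / (2.7 + 18) kΩ = 11.3 / 20.7 = 0.546 mA.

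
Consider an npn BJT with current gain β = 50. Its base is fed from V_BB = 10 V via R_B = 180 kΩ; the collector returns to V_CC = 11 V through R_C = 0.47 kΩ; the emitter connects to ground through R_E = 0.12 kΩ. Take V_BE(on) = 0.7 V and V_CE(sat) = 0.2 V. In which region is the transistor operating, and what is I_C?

active; I_C ≈ 2.5 mA

Assume active. Base-emitter loop: I_B = (V_BB − V_BE)/(R_B + (β+1)R_E) = (10 − 0.7)/(180 + 51×0.12) = 0.05 mA.
I_C = β·I_B = 50×0.05 = 2.5 mA.
V_CE = V_CC − I_C·R_C − I_E·R_E = 11 − 2.5×0.47 − 2.55×0.12 = 9.52 V > V_CE(sat), so the active-region assumption holds.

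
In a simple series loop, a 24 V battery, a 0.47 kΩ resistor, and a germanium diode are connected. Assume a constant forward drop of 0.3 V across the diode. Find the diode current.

KVL around the loop: 24 = V_D + I·R = 0.3 + I × 0.47 kΩ.
So I = (24 − 0.3) / 0.47 kΩ = 23.7 / 0.47 = 50.4 mA.

I ≈ 50 mA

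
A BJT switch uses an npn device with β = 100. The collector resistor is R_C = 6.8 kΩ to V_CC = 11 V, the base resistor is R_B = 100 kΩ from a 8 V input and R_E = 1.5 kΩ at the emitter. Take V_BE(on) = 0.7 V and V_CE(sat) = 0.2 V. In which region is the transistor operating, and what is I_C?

Assume active: I_B = (8 − 0.7)/(100 + 101×1.5) = 0.029 mA, I_C = β·I_B = 2.9 mA.
Then V_CE = 11 − 2.9×6.8 − 2.93×1.5 = -13.1 V < 0.2 V — the active assumption fails.
Re-solve with V_CE = 0.2 V. KCL at the emitter: V_E/R_E = (V_BB−0.7−V_E)/R_B + (V_CC−0.2−V_E)/R_C, giving V_E = 2.02 V.
I_C = (V_CC − 0.2 − V_E)/R_C = (10.8 − 2.02)/6.8 = 1.29 mA.
Check: I_B = (7.3 − 2.02)/100 = 0.0528 mA, and β·I_B = 5.28 mA > I_C, confirming saturation.

saturation; I_C ≈ 1.3 mA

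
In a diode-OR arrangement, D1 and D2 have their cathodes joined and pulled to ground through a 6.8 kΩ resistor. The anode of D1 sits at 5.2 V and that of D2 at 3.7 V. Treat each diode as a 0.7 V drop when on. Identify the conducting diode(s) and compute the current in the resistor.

Assume both conduct. Then node N would need to be at both 5.2−0.7 = 4.5 V and 3.7−0.7 = 3 V, which is impossible.
Assume only D1 conducts: V_N = 5.2 − 0.7 = 4.5 V, so I_R = 4.5/6.8 = 0.662 mA.
Check D2: its anode-to-cathode voltage is 3.7 − 4.5 = -0.8 V < 0.7 V, so it is off. The assumption is consistent.

Only D1 conducts; I_R ≈ 0.66 mA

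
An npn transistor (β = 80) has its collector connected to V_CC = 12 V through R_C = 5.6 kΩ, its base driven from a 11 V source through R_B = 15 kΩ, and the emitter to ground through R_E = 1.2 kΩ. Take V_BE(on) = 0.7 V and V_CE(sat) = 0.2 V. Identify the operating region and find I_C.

saturation; I_C ≈ 1.6 mA

Assume active: I_B = (11 − 0.7)/(15 + 81×1.2) = 0.0918 mA, I_C = β·I_B = 7.34 mA.
Then V_CE = 12 − 7.34×5.6 − 7.44×1.2 = -38 V < 0.2 V — the active assumption fails.
Re-solve with V_CE = 0.2 V. KCL at the emitter: V_E/R_E = (V_BB−0.7−V_E)/R_B + (V_CC−0.2−V_E)/R_C, giving V_E = 2.59 V.
I_C = (V_CC − 0.2 − V_E)/R_C = (11.8 − 2.59)/5.6 = 1.64 mA.
Check: I_B = (10.3 − 2.59)/15 = 0.514 mA, and β·I_B = 41.1 mA > I_C, confirming saturation.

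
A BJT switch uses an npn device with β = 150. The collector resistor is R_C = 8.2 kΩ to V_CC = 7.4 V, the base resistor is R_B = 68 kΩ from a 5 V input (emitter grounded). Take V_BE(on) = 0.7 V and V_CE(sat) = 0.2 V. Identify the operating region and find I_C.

saturation; I_C ≈ 0.88 mA

Assume active: I_B = (5 − 0.7)/68 = 0.0632 mA, giving I_C = β·I_B = 9.49 mA.
But then V_CE = 7.4 − 9.49×8.2 = -70.4 V < V_CE(sat) = 0.2 V — impossible in the active region.
So the transistor is saturated. With V_CE = 0.2 V, I_C = (V_CC − 0.2)/R_C = 7.2/8.2 = 0.878 mA.
Check: β·I_B = 9.49 mA > I_C = 0.878 mA, confirming saturation.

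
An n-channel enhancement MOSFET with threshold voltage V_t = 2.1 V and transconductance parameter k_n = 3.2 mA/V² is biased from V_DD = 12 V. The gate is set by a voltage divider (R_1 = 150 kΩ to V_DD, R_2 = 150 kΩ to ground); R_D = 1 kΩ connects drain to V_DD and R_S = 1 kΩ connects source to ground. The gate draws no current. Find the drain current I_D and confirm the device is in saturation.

I_D ≈ 2.6 mA

V_G = V_DD·R_2/(R_1+R_2) = 12×150/300 = 6 V.
Assume saturation: I_D = (k_n/2)(V_GS − V_t)² with V_GS = V_G − I_D·R_S = 6 − 1·I_D.
Substituting gives 1.6·I_D² − 13.5·I_D + 24.3 = 0, with roots I_D = 2.62 or 5.8 mA.
The root I_D = 5.8 mA gives V_GS = 0.195 V ≤ V_t, so take I_D = 2.62 mA.
Then V_GS = 3.38 V and V_DS = V_DD − I_D(R_D+R_S) = 12 − 2.62×2 = 6.76 V.
Saturation requires V_DS ≥ V_GS − V_t = 1.28 V; 6.76 ≥ 1.28 ✓.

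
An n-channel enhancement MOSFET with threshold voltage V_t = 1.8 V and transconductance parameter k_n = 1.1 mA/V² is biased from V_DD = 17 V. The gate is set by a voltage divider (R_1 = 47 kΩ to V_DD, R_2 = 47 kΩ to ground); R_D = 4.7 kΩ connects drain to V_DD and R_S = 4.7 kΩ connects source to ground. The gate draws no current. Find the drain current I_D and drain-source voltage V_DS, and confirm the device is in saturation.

V_G = V_DD·R_2/(R_1+R_2) = 17×47/94 = 8.5 V.
Assume saturation: I_D = (k_n/2)(V_GS − V_t)² with V_GS = V_G − I_D·R_S = 8.5 − 4.7·I_D.
Substituting gives 12.1·I_D² − 35.6·I_D + 24.7 = 0, with roots I_D = 1.12 or 1.81 mA.
The root I_D = 1.81 mA gives V_GS = -0.0149 V ≤ V_t, so take I_D = 1.12 mA.
Then V_GS = 3.23 V and V_DS = V_DD − I_D(R_D+R_S) = 17 − 1.12×9.4 = 6.46 V.
Saturation requires V_DS ≥ V_GS − V_t = 1.43 V; 6.46 ≥ 1.43 ✓.

I_D ≈ 1.1 mA, V_DS ≈ 6.5 V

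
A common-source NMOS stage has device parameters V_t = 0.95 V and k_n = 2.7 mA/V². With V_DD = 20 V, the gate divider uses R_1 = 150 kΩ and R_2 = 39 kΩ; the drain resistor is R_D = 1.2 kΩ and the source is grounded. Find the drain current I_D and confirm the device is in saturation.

V_G = V_DD·R_2/(R_1+R_2) = 20×39/189 = 4.13 V. With the source grounded, V_GS = V_G = 4.13 V.
Assume saturation: I_D = (k_n/2)(V_GS − V_t)² = (2.7/2)×(4.13 − 0.95)² = 1.35×3.18² = 13.6 mA.
V_DS = V_DD − I_D·R_D = 20 − 13.6×1.2 = 3.65 V.
Saturation requires V_DS ≥ V_GS − V_t = 3.18 V; 3.65 ≥ 3.18 ✓.

I_D ≈ 14 mA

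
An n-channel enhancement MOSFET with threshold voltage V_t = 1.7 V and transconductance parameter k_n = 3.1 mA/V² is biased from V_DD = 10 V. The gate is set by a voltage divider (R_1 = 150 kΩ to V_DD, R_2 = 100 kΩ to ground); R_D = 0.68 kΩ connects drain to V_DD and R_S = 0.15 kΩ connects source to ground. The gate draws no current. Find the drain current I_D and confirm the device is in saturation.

V_G = V_DD·R_2/(R_1+R_2) = 10×100/250 = 4 V.
Assume saturation: I_D = (k_n/2)(V_GS − V_t)² with V_GS = V_G − I_D·R_S = 4 − 0.15·I_D.
Substituting gives 0.0349·I_D² − 2.07·I_D + 8.2 = 0, with roots I_D = 4.27 or 55.1 mA.
The root I_D = 55.1 mA gives V_GS = -4.26 V ≤ V_t, so take I_D = 4.27 mA.
Then V_GS = 3.36 V and V_DS = V_DD − I_D(R_D+R_S) = 10 − 4.27×0.83 = 6.46 V.
Saturation requires V_DS ≥ V_GS − V_t = 1.66 V; 6.46 ≥ 1.66 ✓.

I_D ≈ 4.3 mA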